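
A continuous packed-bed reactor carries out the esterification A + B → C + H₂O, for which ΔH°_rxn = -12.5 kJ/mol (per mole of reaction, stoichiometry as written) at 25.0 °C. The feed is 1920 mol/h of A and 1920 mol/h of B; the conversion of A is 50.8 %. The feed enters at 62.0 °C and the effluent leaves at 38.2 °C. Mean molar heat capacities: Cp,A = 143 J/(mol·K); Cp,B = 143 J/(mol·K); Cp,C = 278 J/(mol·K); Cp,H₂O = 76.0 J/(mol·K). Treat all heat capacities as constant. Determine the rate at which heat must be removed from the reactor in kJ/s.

Extent of reaction ξ = 0.508 × 1920 = 975.36 mol/h
Reaction term: ξ·ΔH°_rxn = 975.36 × -12.5 = -12192 kJ/h
Sensible, feed 62.0→25 °C: -20317 kJ/h
Outlet flows (mol/h): A 944.64, B 944.64, C 975.36, H₂O 975.36
Sensible, products 25→38.2 °C: 8123.9 kJ/h
Q = ΔH = -24386 kJ/h = -6.7738 kW
Heat removed = 6.7738 kJ/s

Q_out = 6.77 kJ/s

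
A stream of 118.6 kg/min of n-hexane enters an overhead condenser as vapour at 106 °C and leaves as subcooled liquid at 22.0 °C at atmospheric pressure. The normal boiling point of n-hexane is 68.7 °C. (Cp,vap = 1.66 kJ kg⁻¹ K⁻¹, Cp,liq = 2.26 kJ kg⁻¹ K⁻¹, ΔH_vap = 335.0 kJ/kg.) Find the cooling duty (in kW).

vapour 106→68.7 °C: -61.918 kJ/kg
condensation at 68.7 °C: -335 kJ/kg
liquid 68.7→22.0 °C: -105.54 kJ/kg
Δh = -61.918 + -335 + -105.54 = -502.46 kJ/kg
Q = ṁ·Δh = 118.6 kg/min × -502.46 kJ/kg = -59592 kJ/min
|Q| = 993.2 kW

Q_c = 993 kW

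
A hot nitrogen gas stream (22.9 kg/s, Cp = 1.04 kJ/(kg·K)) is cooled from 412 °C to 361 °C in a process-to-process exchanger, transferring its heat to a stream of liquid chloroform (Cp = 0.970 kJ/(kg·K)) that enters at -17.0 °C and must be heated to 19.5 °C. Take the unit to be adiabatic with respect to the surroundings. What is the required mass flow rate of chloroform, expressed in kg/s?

Heat released by hot stream: Q = 22.9 × 1.04 × (412 − 361) = 1214.6 kJ/s
Energy balance on cold side (adiabatic exchanger): Q = ṁ_c·Cp_c·(T_c,out − T_c,in)
ṁ_c = 1214.6 / [0.970 × (19.5 − -17.0)] = 34.306 kg/s

ṁ_c = 34.3 kg/s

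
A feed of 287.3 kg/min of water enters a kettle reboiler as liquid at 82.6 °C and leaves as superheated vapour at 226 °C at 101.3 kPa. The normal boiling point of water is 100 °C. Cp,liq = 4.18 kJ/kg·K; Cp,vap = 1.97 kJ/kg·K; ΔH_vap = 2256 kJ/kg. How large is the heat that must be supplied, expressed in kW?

liquid 82.6→100 °C: 72.732 kJ/kg
vaporisation at 100 °C: 2256 kJ/kg
vapour 100→226 °C: 248.22 kJ/kg
Δh = 72.732 + 2256 + 248.22 = 2577 kJ/kg
Q = ṁ·Δh = 287.3 kg/min × 2577 kJ/kg = 740360 kJ/min
|Q| = 12339 kW

Q = 12300 kW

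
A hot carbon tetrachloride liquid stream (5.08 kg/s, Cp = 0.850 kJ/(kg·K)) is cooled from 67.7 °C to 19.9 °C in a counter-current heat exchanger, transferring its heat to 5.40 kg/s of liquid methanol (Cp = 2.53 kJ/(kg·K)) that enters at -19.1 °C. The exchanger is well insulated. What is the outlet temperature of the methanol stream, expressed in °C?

Heat released by hot stream: Q = 5.08 × 0.850 × (67.7 − 19.9) = 206.4 kJ/s
Energy balance on cold side (adiabatic exchanger): Q = ṁ_c·Cp_c·(T_c,out − T_c,in)
T_c,out = -19.1 + 206.4/(5.40 × 2.53) = -3.9924 °C

T_c,out = -3.99 °C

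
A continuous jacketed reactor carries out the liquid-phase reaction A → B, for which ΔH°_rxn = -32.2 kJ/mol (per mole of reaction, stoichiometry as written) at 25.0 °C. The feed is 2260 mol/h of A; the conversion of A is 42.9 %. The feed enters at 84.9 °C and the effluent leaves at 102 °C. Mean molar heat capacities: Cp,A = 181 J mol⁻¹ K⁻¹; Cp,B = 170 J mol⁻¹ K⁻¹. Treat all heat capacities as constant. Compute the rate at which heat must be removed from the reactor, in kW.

Q_out = 6.96 kW

Extent of reaction ξ = 0.429 × 2260 = 969.54 mol/h
Reaction term: ξ·ΔH°_rxn = 969.54 × -32.2 = -31219 kJ/h
Sensible, feed 84.9→25 °C: -24503 kJ/h
Outlet flows (mol/h): A 1290.5, B 969.54
Sensible, products 25→102 °C: 30676 kJ/h
Q = ΔH = -25045 kJ/h = -6.9571 kW
Heat removed = 6.9571 kW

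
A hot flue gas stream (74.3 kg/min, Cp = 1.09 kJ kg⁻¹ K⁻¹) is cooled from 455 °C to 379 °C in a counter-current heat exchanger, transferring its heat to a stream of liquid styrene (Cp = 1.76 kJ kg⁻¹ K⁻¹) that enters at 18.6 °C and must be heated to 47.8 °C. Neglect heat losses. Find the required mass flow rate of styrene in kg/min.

ṁ_c = 120 kg/min

Heat released by hot stream: Q = 74.3 × 1.09 × (455 − 379) = 6155 kJ/min
Energy balance on cold side (adiabatic exchanger): Q = ṁ_c·Cp_c·(T_c,out − T_c,in)
ṁ_c = 6155 / [1.76 × (47.8 − 18.6)] = 119.77 kg/min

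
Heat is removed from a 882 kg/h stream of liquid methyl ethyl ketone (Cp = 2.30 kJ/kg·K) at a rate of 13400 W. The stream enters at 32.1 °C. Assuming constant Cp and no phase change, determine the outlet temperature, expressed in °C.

T_out = 8.32 °C

Q = 13400 W = 48240 kJ/h
ΔT = Q/(ṁ·Cp) = 48240/(882×2.30) = 23.78 K
T_out = 32.1 − 23.78 = 8.3201 °C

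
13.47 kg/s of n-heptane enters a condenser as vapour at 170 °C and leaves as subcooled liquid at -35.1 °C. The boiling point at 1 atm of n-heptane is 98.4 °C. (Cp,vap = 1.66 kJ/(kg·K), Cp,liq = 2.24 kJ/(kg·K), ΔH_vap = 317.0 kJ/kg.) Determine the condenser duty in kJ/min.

vapour 170→98.4 °C: -118.86 kJ/kg
condensation at 98.4 °C: -317 kJ/kg
liquid 98.4→-35.1 °C: -299.04 kJ/kg
Δh = -118.86 + -317 + -299.04 = -734.9 kJ/kg
Q = ṁ·Δh = 13.47 kg/s × -734.9 kJ/kg = -9899 kJ/s
|Q| = 9899 kW = 593940 kJ/min

Q_c = 594000 kJ/min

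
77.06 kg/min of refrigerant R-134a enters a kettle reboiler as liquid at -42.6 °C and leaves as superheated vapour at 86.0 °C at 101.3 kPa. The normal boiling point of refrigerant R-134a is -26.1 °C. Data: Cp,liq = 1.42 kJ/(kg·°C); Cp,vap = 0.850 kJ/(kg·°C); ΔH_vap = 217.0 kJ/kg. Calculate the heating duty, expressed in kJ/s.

liquid -42.6→-26.1 °C: 23.43 kJ/kg
vaporisation at -26.1 °C: 217 kJ/kg
vapour -26.1→86.0 °C: 95.285 kJ/kg
Δh = 23.43 + 217 + 95.285 = 335.71 kJ/kg
Q = ṁ·Δh = 77.06 kg/min × 335.71 kJ/kg = 25870 kJ/min
|Q| = 431.17 kW

Q = 431 kJ/s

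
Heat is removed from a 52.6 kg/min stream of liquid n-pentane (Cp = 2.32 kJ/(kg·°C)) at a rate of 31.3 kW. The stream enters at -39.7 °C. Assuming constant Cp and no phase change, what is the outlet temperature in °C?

T_out = -55.1 °C

Q = 31.3 kW = 1878 kJ/min
ΔT = Q/(ṁ·Cp) = 1878/(52.6×2.32) = 15.389 K
T_out = -39.7 − 15.389 = -55.089 °C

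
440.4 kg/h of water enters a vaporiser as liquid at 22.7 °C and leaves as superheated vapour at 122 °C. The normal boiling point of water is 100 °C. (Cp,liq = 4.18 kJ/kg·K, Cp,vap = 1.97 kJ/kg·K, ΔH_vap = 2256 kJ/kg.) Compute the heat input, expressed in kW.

Q = 321 kW

liquid 22.7→100 °C: 323.11 kJ/kg
vaporisation at 100 °C: 2256 kJ/kg
vapour 100→122 °C: 43.34 kJ/kg
Δh = 323.11 + 2256 + 43.34 = 2622.5 kJ/kg
Q = ṁ·Δh = 440.4 kg/h × 2622.5 kJ/kg = 1.1549e+06 kJ/h
|Q| = 320.81 kW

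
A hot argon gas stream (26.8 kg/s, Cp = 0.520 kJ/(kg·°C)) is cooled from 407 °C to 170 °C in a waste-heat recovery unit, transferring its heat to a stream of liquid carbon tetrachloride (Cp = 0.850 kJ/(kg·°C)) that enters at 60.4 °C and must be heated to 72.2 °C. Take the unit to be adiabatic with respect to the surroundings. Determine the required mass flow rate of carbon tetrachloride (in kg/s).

Heat released by hot stream: Q = 26.8 × 0.520 × (407 − 170) = 3302.8 kJ/s
Energy balance on cold side (adiabatic exchanger): Q = ṁ_c·Cp_c·(T_c,out − T_c,in)
ṁ_c = 3302.8 / [0.850 × (72.2 − 60.4)] = 329.3 kg/s

ṁ_c = 329 kg/s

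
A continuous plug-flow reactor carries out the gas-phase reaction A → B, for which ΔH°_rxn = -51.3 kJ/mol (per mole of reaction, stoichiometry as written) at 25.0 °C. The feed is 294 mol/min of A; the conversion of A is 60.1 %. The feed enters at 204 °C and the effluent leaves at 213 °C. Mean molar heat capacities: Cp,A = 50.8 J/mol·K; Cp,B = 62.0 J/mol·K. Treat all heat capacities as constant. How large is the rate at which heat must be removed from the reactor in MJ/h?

Extent of reaction ξ = 0.601 × 294 = 176.69 mol/min
Reaction term: ξ·ΔH°_rxn = 176.69 × -51.3 = -9064.4 kJ/min
Sensible, feed 204→25 °C: -2673.4 kJ/min
Outlet flows (mol/min): A 117.31, B 176.69
Sensible, products 25→213 °C: 3179.9 kJ/min
Q = ΔH = -8557.9 kJ/min = -142.63 kW
Heat removed = 513.48 MJ/h

Q_out = 513 MJ/h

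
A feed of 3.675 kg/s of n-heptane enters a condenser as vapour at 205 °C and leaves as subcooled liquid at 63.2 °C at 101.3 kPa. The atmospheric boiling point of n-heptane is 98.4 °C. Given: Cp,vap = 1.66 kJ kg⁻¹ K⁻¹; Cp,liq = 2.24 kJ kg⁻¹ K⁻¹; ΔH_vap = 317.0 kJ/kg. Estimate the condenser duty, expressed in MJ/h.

Q_c = 7580 MJ/h

vapour 205→98.4 °C: -176.96 kJ/kg
condensation at 98.4 °C: -317 kJ/kg
liquid 98.4→63.2 °C: -78.848 kJ/kg
Δh = -176.96 + -317 + -78.848 = -572.8 kJ/kg
Q = ṁ·Δh = 3.675 kg/s × -572.8 kJ/kg = -2105.1 kJ/s
|Q| = 2105.1 kW = 7578.2 MJ/h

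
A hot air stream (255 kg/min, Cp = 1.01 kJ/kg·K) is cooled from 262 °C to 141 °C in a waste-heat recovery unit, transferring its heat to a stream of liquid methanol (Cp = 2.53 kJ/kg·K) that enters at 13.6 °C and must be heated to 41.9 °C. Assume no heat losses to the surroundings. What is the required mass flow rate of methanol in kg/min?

Heat released by hot stream: Q = 255 × 1.01 × (262 − 141) = 31164 kJ/min
Energy balance on cold side (adiabatic exchanger): Q = ṁ_c·Cp_c·(T_c,out − T_c,in)
ṁ_c = 31164 / [2.53 × (41.9 − 13.6)] = 435.25 kg/min

ṁ_c = 435 kg/min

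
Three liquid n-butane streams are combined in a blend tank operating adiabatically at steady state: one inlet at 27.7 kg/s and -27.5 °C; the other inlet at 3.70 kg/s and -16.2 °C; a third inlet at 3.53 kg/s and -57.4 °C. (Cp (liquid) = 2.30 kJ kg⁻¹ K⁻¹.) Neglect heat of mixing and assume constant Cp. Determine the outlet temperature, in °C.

No heat crosses the boundary, so H_out = H_in.
T_out = Σ ṁᵢCp,ᵢTᵢ / Σ ṁᵢCp,ᵢ
      = -2355.9 / 80.339 = -29.325 °C

T_out = -29.3 °C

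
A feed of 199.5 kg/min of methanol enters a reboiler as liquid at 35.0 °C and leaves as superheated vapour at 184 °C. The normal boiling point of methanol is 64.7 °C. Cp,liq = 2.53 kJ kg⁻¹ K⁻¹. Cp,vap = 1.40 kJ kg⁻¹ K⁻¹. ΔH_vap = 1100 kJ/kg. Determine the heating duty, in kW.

Q = 4460 kW

liquid 35.0→64.7 °C: 75.141 kJ/kg
vaporisation at 64.7 °C: 1100 kJ/kg
vapour 64.7→184 °C: 167.02 kJ/kg
Δh = 75.141 + 1100 + 167.02 = 1342.2 kJ/kg
Q = ṁ·Δh = 199.5 kg/min × 1342.2 kJ/kg = 267760 kJ/min
|Q| = 4462.7 kW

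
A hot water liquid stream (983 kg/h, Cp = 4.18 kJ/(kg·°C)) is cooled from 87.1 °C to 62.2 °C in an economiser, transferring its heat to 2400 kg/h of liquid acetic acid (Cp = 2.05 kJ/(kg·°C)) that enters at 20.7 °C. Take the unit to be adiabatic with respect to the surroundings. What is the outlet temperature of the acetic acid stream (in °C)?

T_c,out = 41.5 °C

Heat released by hot stream: Q = 983 × 4.18 × (87.1 − 62.2) = 102310 kJ/h
Energy balance on cold side (adiabatic exchanger): Q = ṁ_c·Cp_c·(T_c,out − T_c,in)
T_c,out = 20.7 + 102310/(2400 × 2.05) = 41.495 °C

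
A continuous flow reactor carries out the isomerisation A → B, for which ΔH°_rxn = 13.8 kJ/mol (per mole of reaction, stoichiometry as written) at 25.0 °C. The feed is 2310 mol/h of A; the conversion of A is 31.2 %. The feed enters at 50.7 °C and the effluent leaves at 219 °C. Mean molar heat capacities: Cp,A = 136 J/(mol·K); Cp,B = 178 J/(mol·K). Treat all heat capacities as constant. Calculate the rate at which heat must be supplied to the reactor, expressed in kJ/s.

Q_in = 19.1 kJ/s

Extent of reaction ξ = 0.312 × 2310 = 720.72 mol/h
Reaction term: ξ·ΔH°_rxn = 720.72 × 13.8 = 9945.9 kJ/h
Sensible, feed 50.7→25 °C: -8073.9 kJ/h
Outlet flows (mol/h): A 1589.3, B 720.72
Sensible, products 25→219 °C: 66819 kJ/h
Q = ΔH = 68691 kJ/h = 19.081 kW
Heat supplied = 19.081 kJ/s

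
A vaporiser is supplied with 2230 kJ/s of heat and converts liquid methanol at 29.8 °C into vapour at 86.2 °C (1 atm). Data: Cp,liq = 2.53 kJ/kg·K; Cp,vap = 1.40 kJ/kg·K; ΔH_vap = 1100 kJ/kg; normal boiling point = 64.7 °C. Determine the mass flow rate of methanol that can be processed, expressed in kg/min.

Δh = 2.53×(64.7−29.8) + 1100 + 1.40×(86.2−64.7) = 1218.4 kJ/kg
Q = 2230 kJ/s = 2230 kJ/s = 133800 kJ/min
ṁ = Q/Δh = 133800 / 1218.4 = 109.82 kg/min

ṁ = 110 kg/min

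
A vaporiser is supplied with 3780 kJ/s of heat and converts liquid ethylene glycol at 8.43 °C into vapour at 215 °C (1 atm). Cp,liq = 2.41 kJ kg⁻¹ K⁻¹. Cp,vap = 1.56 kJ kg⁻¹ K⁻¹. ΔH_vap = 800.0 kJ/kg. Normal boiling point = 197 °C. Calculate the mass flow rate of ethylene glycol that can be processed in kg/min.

ṁ = 177 kg/min

Δh = 2.41×(197−8.43) + 800.0 + 1.56×(215−197) = 1282.5 kJ/kg
Q = 3780 kJ/s = 3780 kJ/s = 226800 kJ/min
ṁ = Q/Δh = 226800 / 1282.5 = 176.84 kg/min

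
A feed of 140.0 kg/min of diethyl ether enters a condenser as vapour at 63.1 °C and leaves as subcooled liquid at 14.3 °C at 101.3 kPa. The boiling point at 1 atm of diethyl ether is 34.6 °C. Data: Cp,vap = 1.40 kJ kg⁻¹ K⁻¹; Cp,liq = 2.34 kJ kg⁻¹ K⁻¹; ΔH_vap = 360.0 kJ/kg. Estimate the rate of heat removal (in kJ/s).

vapour 63.1→34.6 °C: -39.9 kJ/kg
condensation at 34.6 °C: -360 kJ/kg
liquid 34.6→14.3 °C: -47.502 kJ/kg
Δh = -39.9 + -360 + -47.502 = -447.4 kJ/kg
Q = ṁ·Δh = 140.0 kg/min × -447.4 kJ/kg = -62636 kJ/min
|Q| = 1043.9 kW

Q_c = 1040 kJ/s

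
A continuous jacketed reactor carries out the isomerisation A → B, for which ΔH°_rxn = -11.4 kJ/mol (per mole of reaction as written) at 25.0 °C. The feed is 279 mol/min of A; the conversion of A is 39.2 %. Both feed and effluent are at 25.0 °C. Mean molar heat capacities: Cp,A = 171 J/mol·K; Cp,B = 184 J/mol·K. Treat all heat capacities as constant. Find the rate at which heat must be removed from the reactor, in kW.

Q_out = 20.8 kW

Extent of reaction ξ = 0.392 × 279 = 109.37 mol/min
Reaction term: ξ·ΔH°_rxn = 109.37 × -11.4 = -1246.8 kJ/min
Q = ΔH = -1246.8 kJ/min = -20.78 kW
Heat removed = 20.78 kW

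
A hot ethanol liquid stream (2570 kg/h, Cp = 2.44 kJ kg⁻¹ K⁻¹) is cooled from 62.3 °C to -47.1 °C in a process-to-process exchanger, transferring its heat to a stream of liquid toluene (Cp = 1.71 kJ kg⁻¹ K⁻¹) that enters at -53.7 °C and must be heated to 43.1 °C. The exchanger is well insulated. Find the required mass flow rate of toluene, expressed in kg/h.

Heat released by hot stream: Q = 2570 × 2.44 × (62.3 − -47.1) = 686030 kJ/h
Energy balance on cold side (adiabatic exchanger): Q = ṁ_c·Cp_c·(T_c,out − T_c,in)
ṁ_c = 686030 / [1.71 × (43.1 − -53.7)] = 4144.5 kg/h

ṁ_c = 4140 kg/h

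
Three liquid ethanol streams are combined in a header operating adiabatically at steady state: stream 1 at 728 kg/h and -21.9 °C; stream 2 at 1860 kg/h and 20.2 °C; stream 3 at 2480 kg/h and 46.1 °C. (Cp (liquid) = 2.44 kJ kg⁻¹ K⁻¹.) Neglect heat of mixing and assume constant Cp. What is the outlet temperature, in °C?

No heat crosses the boundary, so H_out = H_in.
T_out = Σ ṁᵢCp,ᵢTᵢ / Σ ṁᵢCp,ᵢ
      = 331730 / 12366 = 26.827 °C

T_out = 26.8 °C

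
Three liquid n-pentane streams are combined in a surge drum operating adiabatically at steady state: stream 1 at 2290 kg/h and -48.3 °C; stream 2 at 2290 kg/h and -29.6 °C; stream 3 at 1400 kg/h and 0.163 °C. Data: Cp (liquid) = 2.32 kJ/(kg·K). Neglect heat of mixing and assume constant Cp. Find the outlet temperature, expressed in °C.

Adiabatic, steady state ⇒ Σ ṁᵢCp,ᵢ(T_out − Tᵢ) = 0
T_out = Σ ṁᵢCp,ᵢTᵢ / Σ ṁᵢCp,ᵢ
      = -413340 / 13874 = -29.793 °C

T_out = -29.8 °C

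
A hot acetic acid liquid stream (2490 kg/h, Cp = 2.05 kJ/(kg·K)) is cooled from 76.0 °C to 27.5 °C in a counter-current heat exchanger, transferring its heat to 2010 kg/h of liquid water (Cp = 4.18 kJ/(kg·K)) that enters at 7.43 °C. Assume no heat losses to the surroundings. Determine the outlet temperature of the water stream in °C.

Heat released by hot stream: Q = 2490 × 2.05 × (76.0 − 27.5) = 247570 kJ/h
Energy balance on cold side (adiabatic exchanger): Q = ṁ_c·Cp_c·(T_c,out − T_c,in)
T_c,out = 7.43 + 247570/(2010 × 4.18) = 36.896 °C

T_c,out = 36.9 °C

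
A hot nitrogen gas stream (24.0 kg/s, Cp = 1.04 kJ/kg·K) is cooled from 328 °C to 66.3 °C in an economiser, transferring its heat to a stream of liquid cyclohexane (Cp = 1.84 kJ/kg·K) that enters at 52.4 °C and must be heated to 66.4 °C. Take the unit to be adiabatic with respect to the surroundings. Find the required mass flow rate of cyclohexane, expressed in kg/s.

Heat released by hot stream: Q = 24.0 × 1.04 × (328 − 66.3) = 6532 kJ/s
Energy balance on cold side (adiabatic exchanger): Q = ṁ_c·Cp_c·(T_c,out − T_c,in)
ṁ_c = 6532 / [1.84 × (66.4 − 52.4)] = 253.57 kg/s

ṁ_c = 254 kg/s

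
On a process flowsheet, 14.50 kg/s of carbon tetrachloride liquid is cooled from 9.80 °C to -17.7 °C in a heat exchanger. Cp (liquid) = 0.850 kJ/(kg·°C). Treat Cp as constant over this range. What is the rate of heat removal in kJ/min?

Q_c = 20300 kJ/min

Q = ṁ·Cp·ΔT = 14.50 × 0.850 × (-17.7 − 9.80) = -338.94 kJ/s
Cooling duty = 20336 kJ/min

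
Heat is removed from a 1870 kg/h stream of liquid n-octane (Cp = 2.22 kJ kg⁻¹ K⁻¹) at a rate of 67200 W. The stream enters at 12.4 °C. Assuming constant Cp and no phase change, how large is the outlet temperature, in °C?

T_out = -45.9 °C

Q = 67200 W = 241920 kJ/h
ΔT = Q/(ṁ·Cp) = 241920/(1870×2.22) = 58.274 K
T_out = 12.4 − 58.274 = -45.874 °C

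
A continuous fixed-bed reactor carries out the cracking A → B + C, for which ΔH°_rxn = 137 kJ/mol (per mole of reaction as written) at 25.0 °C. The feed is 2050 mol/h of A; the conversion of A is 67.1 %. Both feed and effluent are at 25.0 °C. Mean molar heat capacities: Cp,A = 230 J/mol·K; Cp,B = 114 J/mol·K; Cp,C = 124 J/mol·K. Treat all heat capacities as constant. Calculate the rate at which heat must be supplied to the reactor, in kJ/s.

Q_in = 52.3 kJ/s

Extent of reaction ξ = 0.671 × 2050 = 1375.6 mol/h
Reaction term: ξ·ΔH°_rxn = 1375.6 × 137 = 188450 kJ/h
Q = ΔH = 188450 kJ/h = 52.347 kW
Heat supplied = 52.347 kJ/s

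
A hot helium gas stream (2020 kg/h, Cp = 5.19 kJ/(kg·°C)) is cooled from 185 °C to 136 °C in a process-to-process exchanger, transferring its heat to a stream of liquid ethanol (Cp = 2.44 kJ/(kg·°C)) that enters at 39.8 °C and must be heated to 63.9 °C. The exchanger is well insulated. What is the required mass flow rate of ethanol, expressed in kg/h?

ṁ_c = 8740 kg/h

Heat released by hot stream: Q = 2020 × 5.19 × (185 − 136) = 513710 kJ/h
Energy balance on cold side (adiabatic exchanger): Q = ṁ_c·Cp_c·(T_c,out − T_c,in)
ṁ_c = 513710 / [2.44 × (63.9 − 39.8)] = 8735.9 kg/h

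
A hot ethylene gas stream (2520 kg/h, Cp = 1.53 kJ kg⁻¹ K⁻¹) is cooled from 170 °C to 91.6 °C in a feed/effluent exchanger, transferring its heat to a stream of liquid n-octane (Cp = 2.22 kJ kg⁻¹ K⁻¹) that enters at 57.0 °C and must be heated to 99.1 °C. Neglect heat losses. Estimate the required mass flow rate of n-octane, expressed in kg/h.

ṁ_c = 3230 kg/h

Heat released by hot stream: Q = 2520 × 1.53 × (170 − 91.6) = 302280 kJ/h
Energy balance on cold side (adiabatic exchanger): Q = ṁ_c·Cp_c·(T_c,out − T_c,in)
ṁ_c = 302280 / [2.22 × (99.1 − 57.0)] = 3234.2 kg/h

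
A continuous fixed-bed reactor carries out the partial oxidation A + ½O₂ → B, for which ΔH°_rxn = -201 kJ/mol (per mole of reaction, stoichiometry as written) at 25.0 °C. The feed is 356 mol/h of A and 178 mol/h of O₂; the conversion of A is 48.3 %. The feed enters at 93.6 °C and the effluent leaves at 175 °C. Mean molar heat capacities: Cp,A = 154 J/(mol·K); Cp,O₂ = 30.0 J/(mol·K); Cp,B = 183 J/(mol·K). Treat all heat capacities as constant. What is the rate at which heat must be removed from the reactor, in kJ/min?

Q_out = 488 kJ/min

Extent of reaction ξ = 0.483 × 356 = 171.95 mol/h
Reaction term: ξ·ΔH°_rxn = 171.95 × -201 = -34562 kJ/h
Sensible, feed 93.6→25 °C: -4127.3 kJ/h
Outlet flows (mol/h): A 184.05, O₂ 92.026, B 171.95
Sensible, products 25→175 °C: 9385.7 kJ/h
Q = ΔH = -29303 kJ/h = -8.1398 kW
Heat removed = 488.39 kJ/min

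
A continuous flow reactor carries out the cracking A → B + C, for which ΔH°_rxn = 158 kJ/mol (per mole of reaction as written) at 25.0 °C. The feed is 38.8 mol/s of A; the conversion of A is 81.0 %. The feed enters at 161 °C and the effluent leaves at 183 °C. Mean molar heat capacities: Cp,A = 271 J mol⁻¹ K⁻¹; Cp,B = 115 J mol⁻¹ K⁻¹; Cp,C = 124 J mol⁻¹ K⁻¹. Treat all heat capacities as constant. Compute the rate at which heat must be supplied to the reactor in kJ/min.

Extent of reaction ξ = 0.810 × 38.8 = 31.428 mol/s
Reaction term: ξ·ΔH°_rxn = 31.428 × 158 = 4965.6 kJ/s
Sensible, feed 161→25 °C: -1430 kJ/s
Outlet flows (mol/s): A 7.372, B 31.428, C 31.428
Sensible, products 25→183 °C: 1502.4 kJ/s
Q = ΔH = 5038 kJ/s = 5038 kW
Heat supplied = 302280 kJ/min

Q_in = 302000 kJ/min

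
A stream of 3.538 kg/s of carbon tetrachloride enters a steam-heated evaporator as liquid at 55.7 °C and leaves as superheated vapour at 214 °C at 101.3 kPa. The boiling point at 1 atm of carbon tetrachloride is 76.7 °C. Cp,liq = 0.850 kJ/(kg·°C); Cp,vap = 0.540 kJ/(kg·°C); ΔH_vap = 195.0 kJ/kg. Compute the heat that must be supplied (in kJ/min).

liquid 55.7→76.7 °C: 17.85 kJ/kg
vaporisation at 76.7 °C: 195 kJ/kg
vapour 76.7→214 °C: 74.142 kJ/kg
Δh = 17.85 + 195 + 74.142 = 286.99 kJ/kg
Q = ṁ·Δh = 3.538 kg/s × 286.99 kJ/kg = 1015.4 kJ/s
|Q| = 1015.4 kW = 60923 kJ/min

Q = 60900 kJ/min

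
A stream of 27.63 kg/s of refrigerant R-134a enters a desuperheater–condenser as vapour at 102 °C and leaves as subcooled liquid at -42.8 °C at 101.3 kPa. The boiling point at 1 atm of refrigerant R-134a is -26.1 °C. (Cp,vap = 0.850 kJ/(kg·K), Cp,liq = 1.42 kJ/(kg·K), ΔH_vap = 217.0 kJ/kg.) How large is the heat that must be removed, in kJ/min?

Q_c = 580000 kJ/min

vapour 102→-26.1 °C: -108.88 kJ/kg
condensation at -26.1 °C: -217 kJ/kg
liquid -26.1→-42.8 °C: -23.714 kJ/kg
Δh = -108.88 + -217 + -23.714 = -349.6 kJ/kg
Q = ṁ·Δh = 27.63 kg/s × -349.6 kJ/kg = -9659.4 kJ/s
|Q| = 9659.4 kW = 579570 kJ/min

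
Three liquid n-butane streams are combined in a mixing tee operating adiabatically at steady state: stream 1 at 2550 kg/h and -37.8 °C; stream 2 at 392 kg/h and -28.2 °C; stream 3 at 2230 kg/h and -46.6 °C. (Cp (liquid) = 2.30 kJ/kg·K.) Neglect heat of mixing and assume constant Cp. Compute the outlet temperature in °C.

T_out = -40.9 °C

Energy balance with Q = 0: Σ ṁᵢCp,ᵢ(T_out − Tᵢ) = 0
Σ ṁᵢCp,ᵢTᵢ = 2550×2.30×-37.8 + 392×2.30×-28.2 + 2230×2.30×-46.6 = -486130
Σ ṁᵢCp,ᵢ = 2550×2.30 + 392×2.30 + 2230×2.30 = 11896
T_out = -486130 / 11896 = -40.867 °C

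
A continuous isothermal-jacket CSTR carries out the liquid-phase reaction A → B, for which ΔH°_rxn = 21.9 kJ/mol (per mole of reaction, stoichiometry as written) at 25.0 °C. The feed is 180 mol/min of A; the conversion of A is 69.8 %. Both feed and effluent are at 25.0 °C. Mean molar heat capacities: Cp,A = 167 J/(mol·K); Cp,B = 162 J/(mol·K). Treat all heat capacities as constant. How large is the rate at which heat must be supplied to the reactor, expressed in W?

Extent of reaction ξ = 0.698 × 180 = 125.64 mol/min
Reaction term: ξ·ΔH°_rxn = 125.64 × 21.9 = 2751.5 kJ/min
Q = ΔH = 2751.5 kJ/min = 45.859 kW
Heat supplied = 45859 W

Q_in = 45900 W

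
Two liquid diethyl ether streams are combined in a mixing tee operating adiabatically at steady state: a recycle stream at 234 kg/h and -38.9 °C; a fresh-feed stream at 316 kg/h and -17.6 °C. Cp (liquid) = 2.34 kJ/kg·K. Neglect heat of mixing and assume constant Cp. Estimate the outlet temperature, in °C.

T_out = -26.7 °C

No heat crosses the boundary, so H_out = H_in.
T_out = Σ ṁᵢCp,ᵢTᵢ / Σ ṁᵢCp,ᵢ
      = -34314 / 1287 = -26.662 °C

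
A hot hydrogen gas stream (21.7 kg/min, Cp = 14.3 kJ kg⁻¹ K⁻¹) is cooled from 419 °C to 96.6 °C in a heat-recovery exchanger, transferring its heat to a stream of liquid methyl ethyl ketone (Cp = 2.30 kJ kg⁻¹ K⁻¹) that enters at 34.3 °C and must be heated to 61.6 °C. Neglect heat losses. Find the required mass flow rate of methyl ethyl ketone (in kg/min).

Heat released by hot stream: Q = 21.7 × 14.3 × (419 − 96.6) = 100040 kJ/min
Energy balance on cold side (adiabatic exchanger): Q = ṁ_c·Cp_c·(T_c,out − T_c,in)
ṁ_c = 100040 / [2.30 × (61.6 − 34.3)] = 1593.3 kg/min

ṁ_c = 1590 kg/min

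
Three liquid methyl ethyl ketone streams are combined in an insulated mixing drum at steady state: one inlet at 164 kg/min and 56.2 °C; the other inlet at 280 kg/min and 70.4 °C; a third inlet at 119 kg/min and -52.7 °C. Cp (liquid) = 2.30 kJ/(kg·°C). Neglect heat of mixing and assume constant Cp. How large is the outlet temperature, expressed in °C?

Energy balance with Q = 0: Σ ṁᵢCp,ᵢ(T_out − Tᵢ) = 0
T_out = Σ ṁᵢCp,ᵢTᵢ / Σ ṁᵢCp,ᵢ
      = 52112 / 1294.9 = 40.244 °C

T_out = 40.2 °C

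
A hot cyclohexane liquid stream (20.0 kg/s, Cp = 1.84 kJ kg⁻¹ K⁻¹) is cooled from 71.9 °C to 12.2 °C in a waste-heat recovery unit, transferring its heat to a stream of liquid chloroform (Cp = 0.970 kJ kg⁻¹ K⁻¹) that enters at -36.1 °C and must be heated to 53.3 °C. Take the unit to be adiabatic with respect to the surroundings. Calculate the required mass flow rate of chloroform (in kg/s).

Heat released by hot stream: Q = 20.0 × 1.84 × (71.9 − 12.2) = 2197 kJ/s
Energy balance on cold side (adiabatic exchanger): Q = ṁ_c·Cp_c·(T_c,out − T_c,in)
ṁ_c = 2197 / [0.970 × (53.3 − -36.1)] = 25.335 kg/s

ṁ_c = 25.3 kg/s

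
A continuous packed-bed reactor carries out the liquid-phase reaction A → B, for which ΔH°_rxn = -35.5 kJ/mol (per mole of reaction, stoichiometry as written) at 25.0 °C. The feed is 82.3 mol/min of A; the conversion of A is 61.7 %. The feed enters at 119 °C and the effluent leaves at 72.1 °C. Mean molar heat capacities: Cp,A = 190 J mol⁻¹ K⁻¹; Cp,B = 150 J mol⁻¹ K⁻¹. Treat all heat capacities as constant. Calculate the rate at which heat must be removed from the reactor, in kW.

Extent of reaction ξ = 0.617 × 82.3 = 50.779 mol/min
Reaction term: ξ·ΔH°_rxn = 50.779 × -35.5 = -1802.7 kJ/min
Sensible, feed 119→25 °C: -1469.9 kJ/min
Outlet flows (mol/min): A 31.521, B 50.779
Sensible, products 25→72.1 °C: 640.83 kJ/min
Q = ΔH = -2631.7 kJ/min = -43.862 kW
Heat removed = 43.862 kW

Q_out = 43.9 kW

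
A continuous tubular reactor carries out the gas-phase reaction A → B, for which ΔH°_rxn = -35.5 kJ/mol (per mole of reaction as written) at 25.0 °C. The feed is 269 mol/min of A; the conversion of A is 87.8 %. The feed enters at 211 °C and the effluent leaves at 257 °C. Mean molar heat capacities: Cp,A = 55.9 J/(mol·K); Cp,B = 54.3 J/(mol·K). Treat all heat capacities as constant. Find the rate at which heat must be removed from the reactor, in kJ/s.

Extent of reaction ξ = 0.878 × 269 = 236.18 mol/min
Reaction term: ξ·ΔH°_rxn = 236.18 × -35.5 = -8384.5 kJ/min
Sensible, feed 211→25 °C: -2796.9 kJ/min
Outlet flows (mol/min): A 32.818, B 236.18
Sensible, products 25→257 °C: 3400.9 kJ/min
Q = ΔH = -7780.4 kJ/min = -129.67 kW
Heat removed = 129.67 kJ/s

Q_out = 130 kJ/s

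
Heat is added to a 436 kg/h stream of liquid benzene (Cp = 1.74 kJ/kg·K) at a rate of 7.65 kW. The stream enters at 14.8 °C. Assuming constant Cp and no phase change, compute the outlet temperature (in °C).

Q = 7.65 kW = 27540 kJ/h
ΔT = Q/(ṁ·Cp) = 27540/(436×1.74) = 36.302 K
T_out = 14.8 + 36.302 = 51.102 °C

T_out = 51.1 °C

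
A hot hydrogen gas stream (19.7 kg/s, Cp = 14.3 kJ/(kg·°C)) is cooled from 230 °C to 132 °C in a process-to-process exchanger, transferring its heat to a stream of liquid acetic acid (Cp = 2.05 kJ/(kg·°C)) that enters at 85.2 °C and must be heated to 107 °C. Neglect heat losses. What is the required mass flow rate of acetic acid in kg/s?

Heat released by hot stream: Q = 19.7 × 14.3 × (230 − 132) = 27608 kJ/s
Energy balance on cold side (adiabatic exchanger): Q = ṁ_c·Cp_c·(T_c,out − T_c,in)
ṁ_c = 27608 / [2.05 × (107 − 85.2)] = 617.76 kg/s

ṁ_c = 618 kg/s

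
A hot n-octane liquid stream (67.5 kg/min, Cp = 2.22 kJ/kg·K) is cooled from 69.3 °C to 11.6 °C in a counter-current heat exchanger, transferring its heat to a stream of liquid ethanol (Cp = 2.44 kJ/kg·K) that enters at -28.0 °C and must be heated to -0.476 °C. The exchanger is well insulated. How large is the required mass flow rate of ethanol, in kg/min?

Heat released by hot stream: Q = 67.5 × 2.22 × (69.3 − 11.6) = 8646.3 kJ/min
Energy balance on cold side (adiabatic exchanger): Q = ṁ_c·Cp_c·(T_c,out − T_c,in)
ṁ_c = 8646.3 / [2.44 × (-0.476 − -28.0)] = 128.75 kg/min

ṁ_c = 129 kg/min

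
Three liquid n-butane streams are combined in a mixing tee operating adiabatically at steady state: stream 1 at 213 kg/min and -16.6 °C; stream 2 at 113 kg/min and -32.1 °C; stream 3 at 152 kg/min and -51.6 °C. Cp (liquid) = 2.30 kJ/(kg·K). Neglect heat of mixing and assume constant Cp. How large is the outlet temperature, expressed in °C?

T_out = -31.4 °C

Energy balance with Q = 0: Σ ṁᵢCp,ᵢ(T_out − Tᵢ) = 0
Σ ṁᵢCp,ᵢTᵢ = 213×2.30×-16.6 + 113×2.30×-32.1 + 152×2.30×-51.6 = -34514
Σ ṁᵢCp,ᵢ = 213×2.30 + 113×2.30 + 152×2.30 = 1099.4
T_out = -34514 / 1099.4 = -31.394 °C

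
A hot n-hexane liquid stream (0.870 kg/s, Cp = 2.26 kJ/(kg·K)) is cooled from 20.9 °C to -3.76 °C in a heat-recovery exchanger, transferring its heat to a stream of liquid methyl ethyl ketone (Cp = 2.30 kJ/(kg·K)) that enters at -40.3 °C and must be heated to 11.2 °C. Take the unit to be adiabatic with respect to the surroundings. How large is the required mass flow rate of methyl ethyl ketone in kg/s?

Heat released by hot stream: Q = 0.870 × 2.26 × (20.9 − -3.76) = 48.486 kJ/s
Energy balance on cold side (adiabatic exchanger): Q = ṁ_c·Cp_c·(T_c,out − T_c,in)
ṁ_c = 48.486 / [2.30 × (11.2 − -40.3)] = 0.40934 kg/s

ṁ_c = 0.409 kg/s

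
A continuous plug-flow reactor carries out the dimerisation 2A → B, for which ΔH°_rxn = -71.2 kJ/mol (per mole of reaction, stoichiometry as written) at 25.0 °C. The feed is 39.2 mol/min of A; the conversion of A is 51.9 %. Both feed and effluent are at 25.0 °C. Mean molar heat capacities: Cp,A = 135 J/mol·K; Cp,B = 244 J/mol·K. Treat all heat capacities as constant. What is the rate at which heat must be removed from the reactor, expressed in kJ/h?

Extent of reaction ξ = 0.519 × 39.2 / 2 = 10.172 mol/min
Reaction term: ξ·ΔH°_rxn = 10.172 × -71.2 = -724.27 kJ/min
Q = ΔH = -724.27 kJ/min = -12.071 kW
Heat removed = 43456 kJ/h

Q_out = 43500 kJ/h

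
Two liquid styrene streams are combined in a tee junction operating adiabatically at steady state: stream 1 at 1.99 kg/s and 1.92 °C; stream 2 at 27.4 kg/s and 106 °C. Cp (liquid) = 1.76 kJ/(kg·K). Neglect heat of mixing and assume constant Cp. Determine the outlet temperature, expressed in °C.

T_out = 99.0 °C

Energy balance with Q = 0: Σ ṁᵢCp,ᵢ(T_out − Tᵢ) = 0
Σ ṁᵢCp,ᵢTᵢ = 1.99×1.76×1.92 + 27.4×1.76×106 = 5118.5
Σ ṁᵢCp,ᵢ = 1.99×1.76 + 27.4×1.76 = 51.726
T_out = 5118.5 / 51.726 = 98.953 °C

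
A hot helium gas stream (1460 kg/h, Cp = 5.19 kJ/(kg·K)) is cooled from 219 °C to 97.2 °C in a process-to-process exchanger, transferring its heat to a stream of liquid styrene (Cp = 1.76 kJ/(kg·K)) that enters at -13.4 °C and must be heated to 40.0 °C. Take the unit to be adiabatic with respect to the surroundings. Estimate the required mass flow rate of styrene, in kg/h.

ṁ_c = 9820 kg/h

Heat released by hot stream: Q = 1460 × 5.19 × (219 − 97.2) = 922930 kJ/h
Energy balance on cold side (adiabatic exchanger): Q = ṁ_c·Cp_c·(T_c,out − T_c,in)
ṁ_c = 922930 / [1.76 × (40.0 − -13.4)] = 9820 kg/h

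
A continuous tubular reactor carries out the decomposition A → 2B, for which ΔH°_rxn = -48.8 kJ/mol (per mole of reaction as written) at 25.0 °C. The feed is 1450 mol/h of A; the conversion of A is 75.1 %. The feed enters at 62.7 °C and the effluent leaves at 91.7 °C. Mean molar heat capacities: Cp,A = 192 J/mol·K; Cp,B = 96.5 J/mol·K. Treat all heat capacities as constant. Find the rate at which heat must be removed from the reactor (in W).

Extent of reaction ξ = 0.751 × 1450 = 1089 mol/h
Reaction term: ξ·ΔH°_rxn = 1089 × -48.8 = -53141 kJ/h
Sensible, feed 62.7→25 °C: -10496 kJ/h
Outlet flows (mol/h): A 361.05, B 2177.9
Sensible, products 25→91.7 °C: 18642 kJ/h
Q = ΔH = -44995 kJ/h = -12.498 kW
Heat removed = 12498 W

Q_out = 12500 W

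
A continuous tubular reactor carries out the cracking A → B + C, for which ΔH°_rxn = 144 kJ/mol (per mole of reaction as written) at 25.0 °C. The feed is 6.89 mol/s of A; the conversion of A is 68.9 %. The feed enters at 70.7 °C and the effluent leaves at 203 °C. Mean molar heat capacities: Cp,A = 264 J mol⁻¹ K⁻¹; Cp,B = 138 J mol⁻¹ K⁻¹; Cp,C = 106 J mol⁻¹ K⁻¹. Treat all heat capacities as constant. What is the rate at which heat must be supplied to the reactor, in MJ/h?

Q_in = 3270 MJ/h

Extent of reaction ξ = 0.689 × 6.89 = 4.7472 mol/s
Reaction term: ξ·ΔH°_rxn = 4.7472 × 144 = 683.6 kJ/s
Sensible, feed 70.7→25 °C: -83.126 kJ/s
Outlet flows (mol/s): A 2.1428, B 4.7472, C 4.7472
Sensible, products 25→203 °C: 306.87 kJ/s
Q = ΔH = 907.35 kJ/s = 907.35 kW
Heat supplied = 3266.4 MJ/h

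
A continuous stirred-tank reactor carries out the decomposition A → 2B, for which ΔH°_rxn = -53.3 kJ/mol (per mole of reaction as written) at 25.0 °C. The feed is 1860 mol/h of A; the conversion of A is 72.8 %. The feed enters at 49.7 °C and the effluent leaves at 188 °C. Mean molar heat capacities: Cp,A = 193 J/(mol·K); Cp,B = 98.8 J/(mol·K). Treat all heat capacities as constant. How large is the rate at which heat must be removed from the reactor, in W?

Q_out = 5980 W

Extent of reaction ξ = 0.728 × 1860 = 1354.1 mol/h
Reaction term: ξ·ΔH°_rxn = 1354.1 × -53.3 = -72172 kJ/h
Sensible, feed 49.7→25 °C: -8866.8 kJ/h
Outlet flows (mol/h): A 505.92, B 2708.2
Sensible, products 25→188 °C: 59529 kJ/h
Q = ΔH = -21510 kJ/h = -5.9751 kW
Heat removed = 5975.1 W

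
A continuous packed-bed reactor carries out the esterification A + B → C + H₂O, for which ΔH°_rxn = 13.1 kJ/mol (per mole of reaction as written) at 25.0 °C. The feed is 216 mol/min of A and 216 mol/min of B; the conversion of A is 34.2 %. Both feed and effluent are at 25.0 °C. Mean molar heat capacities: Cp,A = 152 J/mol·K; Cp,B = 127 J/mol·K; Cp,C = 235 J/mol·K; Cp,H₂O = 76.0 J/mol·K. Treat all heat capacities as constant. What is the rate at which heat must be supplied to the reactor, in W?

Extent of reaction ξ = 0.342 × 216 = 73.872 mol/min
Reaction term: ξ·ΔH°_rxn = 73.872 × 13.1 = 967.72 kJ/min
Q = ΔH = 967.72 kJ/min = 16.129 kW
Heat supplied = 16129 W

Q_in = 16100 W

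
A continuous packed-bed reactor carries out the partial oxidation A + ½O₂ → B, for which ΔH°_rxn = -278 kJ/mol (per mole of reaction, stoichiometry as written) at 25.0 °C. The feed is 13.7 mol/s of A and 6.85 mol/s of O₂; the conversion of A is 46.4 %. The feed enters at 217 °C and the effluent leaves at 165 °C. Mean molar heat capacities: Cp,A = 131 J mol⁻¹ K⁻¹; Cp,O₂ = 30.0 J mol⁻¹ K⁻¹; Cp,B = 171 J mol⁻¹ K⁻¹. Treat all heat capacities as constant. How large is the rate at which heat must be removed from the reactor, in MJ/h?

Q_out = 6660 MJ/h

Extent of reaction ξ = 0.464 × 13.7 = 6.3568 mol/s
Reaction term: ξ·ΔH°_rxn = 6.3568 × -278 = -1767.2 kJ/s
Sensible, feed 217→25 °C: -384.04 kJ/s
Outlet flows (mol/s): A 7.3432, O₂ 3.6716, B 6.3568
Sensible, products 25→165 °C: 302.28 kJ/s
Q = ΔH = -1849 kJ/s = -1849 kW
Heat removed = 6656.2 MJ/h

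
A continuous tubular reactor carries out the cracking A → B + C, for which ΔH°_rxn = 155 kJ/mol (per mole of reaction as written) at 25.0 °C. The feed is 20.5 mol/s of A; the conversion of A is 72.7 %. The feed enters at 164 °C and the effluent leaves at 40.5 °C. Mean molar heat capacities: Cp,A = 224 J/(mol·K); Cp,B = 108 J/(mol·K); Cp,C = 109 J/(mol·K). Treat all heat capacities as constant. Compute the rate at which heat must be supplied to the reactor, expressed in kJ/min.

Extent of reaction ξ = 0.727 × 20.5 = 14.903 mol/s
Reaction term: ξ·ΔH°_rxn = 14.903 × 155 = 2310 kJ/s
Sensible, feed 164→25 °C: -638.29 kJ/s
Outlet flows (mol/s): A 5.5965, B 14.903, C 14.903
Sensible, products 25→40.5 °C: 69.559 kJ/s
Q = ΔH = 1741.3 kJ/s = 1741.3 kW
Heat supplied = 104480 kJ/min

Q_in = 104000 kJ/min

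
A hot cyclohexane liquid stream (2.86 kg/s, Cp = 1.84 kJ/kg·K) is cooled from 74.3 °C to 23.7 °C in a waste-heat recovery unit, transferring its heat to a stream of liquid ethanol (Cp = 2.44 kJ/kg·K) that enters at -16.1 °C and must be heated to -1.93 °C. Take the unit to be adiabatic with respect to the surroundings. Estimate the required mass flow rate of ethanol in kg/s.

Heat released by hot stream: Q = 2.86 × 1.84 × (74.3 − 23.7) = 266.28 kJ/s
Energy balance on cold side (adiabatic exchanger): Q = ṁ_c·Cp_c·(T_c,out − T_c,in)
ṁ_c = 266.28 / [2.44 × (-1.93 − -16.1)] = 7.7015 kg/s

ṁ_c = 7.70 kg/s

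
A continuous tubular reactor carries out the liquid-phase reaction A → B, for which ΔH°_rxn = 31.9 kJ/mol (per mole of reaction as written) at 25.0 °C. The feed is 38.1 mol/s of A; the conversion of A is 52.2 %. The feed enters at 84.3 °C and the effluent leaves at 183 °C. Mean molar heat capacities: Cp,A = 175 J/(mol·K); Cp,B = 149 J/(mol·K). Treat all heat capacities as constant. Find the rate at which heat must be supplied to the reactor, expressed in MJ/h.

Extent of reaction ξ = 0.522 × 38.1 = 19.888 mol/s
Reaction term: ξ·ΔH°_rxn = 19.888 × 31.9 = 634.43 kJ/s
Sensible, feed 84.3→25 °C: -395.38 kJ/s
Outlet flows (mol/s): A 18.212, B 19.888
Sensible, products 25→183 °C: 971.76 kJ/s
Q = ΔH = 1210.8 kJ/s = 1210.8 kW
Heat supplied = 4358.9 MJ/h

Q_in = 4360 MJ/h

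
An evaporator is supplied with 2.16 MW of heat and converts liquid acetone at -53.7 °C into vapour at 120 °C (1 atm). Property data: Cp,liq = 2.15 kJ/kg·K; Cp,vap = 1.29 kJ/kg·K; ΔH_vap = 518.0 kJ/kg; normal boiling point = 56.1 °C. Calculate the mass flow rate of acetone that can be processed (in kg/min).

ṁ = 155 kg/min

Δh = 2.15×(56.1−-53.7) + 518.0 + 1.29×(120−56.1) = 836.5 kJ/kg
Q = 2.16 MW = 2160 kJ/s = 129600 kJ/min
ṁ = Q/Δh = 129600 / 836.5 = 154.93 kg/min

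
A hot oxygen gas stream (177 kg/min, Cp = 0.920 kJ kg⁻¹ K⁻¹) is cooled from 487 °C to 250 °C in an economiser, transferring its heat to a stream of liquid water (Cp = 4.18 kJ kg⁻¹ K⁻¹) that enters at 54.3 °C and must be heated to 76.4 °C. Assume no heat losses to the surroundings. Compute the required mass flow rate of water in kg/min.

Heat released by hot stream: Q = 177 × 0.920 × (487 − 250) = 38593 kJ/min
Energy balance on cold side (adiabatic exchanger): Q = ṁ_c·Cp_c·(T_c,out − T_c,in)
ṁ_c = 38593 / [4.18 × (76.4 − 54.3)] = 417.77 kg/min

ṁ_c = 418 kg/min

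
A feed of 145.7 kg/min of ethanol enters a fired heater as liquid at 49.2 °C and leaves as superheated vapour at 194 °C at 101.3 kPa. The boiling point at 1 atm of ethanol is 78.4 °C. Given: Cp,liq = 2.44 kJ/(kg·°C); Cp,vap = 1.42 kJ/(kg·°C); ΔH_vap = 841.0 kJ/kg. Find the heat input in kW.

liquid 49.2→78.4 °C: 71.248 kJ/kg
vaporisation at 78.4 °C: 841 kJ/kg
vapour 78.4→194 °C: 164.15 kJ/kg
Δh = 71.248 + 841 + 164.15 = 1076.4 kJ/kg
Q = ṁ·Δh = 145.7 kg/min × 1076.4 kJ/kg = 156830 kJ/min
|Q| = 2613.9 kW

Q = 2610 kW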